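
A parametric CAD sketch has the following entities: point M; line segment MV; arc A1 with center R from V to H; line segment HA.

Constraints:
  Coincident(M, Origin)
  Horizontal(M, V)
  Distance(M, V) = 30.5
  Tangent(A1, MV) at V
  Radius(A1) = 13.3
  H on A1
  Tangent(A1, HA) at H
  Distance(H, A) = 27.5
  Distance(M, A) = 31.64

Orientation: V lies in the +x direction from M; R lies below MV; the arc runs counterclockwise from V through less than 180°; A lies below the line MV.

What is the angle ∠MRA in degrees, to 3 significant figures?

59.3°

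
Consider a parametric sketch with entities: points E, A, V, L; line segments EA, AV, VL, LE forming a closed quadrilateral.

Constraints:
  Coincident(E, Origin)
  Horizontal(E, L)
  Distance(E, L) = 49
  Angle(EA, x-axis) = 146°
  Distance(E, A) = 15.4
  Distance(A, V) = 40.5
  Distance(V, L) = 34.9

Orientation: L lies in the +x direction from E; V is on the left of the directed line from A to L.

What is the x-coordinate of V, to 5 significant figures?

24.383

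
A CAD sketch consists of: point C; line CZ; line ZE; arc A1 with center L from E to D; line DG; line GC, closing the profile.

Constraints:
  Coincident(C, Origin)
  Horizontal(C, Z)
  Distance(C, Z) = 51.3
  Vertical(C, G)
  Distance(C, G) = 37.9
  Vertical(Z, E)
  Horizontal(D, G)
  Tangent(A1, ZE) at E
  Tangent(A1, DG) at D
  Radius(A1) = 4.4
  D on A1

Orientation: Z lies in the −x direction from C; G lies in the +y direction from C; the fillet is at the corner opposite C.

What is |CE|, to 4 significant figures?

61.27

The virtual corner opposite C is at (-51.30, 37.90). Since A1 is tangent to ZE there, LE ⟂ ZE and since A1 is tangent to DG there, LD ⟂ DG, with radius 4.4, so the center L sits 4.4 in from both sides at L = (-46.90, 33.50). That places the tangent points at E = (-51.30, 33.50) on ZE and D = (-46.90, 37.90) on DG. Then |CE| = |E − C| = 61.27.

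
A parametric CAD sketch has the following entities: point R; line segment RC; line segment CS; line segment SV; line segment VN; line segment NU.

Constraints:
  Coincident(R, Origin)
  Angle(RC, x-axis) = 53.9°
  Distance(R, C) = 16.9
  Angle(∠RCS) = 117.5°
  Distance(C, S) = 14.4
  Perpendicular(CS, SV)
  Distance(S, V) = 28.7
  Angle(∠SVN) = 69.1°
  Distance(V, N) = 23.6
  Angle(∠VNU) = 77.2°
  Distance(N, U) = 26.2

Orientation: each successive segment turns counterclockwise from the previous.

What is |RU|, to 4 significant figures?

22.10

∠SVN = 69.1° gives VN at -42.70° from the x-axis; with |VN| = 23.6, N = (-4.808, -2.212). ∠VNU = 77.2° gives NU at 60.10° from the x-axis; with |NU| = 26.2, U = (8.252, 20.50). Then |RU| = |U − R| = 22.10.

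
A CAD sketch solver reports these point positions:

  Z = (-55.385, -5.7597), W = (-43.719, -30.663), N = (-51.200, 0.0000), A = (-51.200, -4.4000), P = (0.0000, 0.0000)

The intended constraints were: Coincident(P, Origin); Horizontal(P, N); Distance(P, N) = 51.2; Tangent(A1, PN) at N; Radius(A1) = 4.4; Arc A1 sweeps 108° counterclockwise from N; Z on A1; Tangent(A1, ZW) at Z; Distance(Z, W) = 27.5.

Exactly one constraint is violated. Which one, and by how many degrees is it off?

Tangent(A1, ZW) at Z — off by 7.10°.

P = (0.00, 0.00) ✓; P.y = 0.00, N.y = 0.00 ✓; |PN| = 51.20 ✓; ∠(AN, NP) = 90.00° ✓; |AN| = 4.400 ✓; bearing(A→Z) − bearing(A→N) = 108.0° ✓; |AZ| = 4.400 ✓; ∠(AZ, ZW) = 82.90° ✗; |ZW| = 27.50 ✓.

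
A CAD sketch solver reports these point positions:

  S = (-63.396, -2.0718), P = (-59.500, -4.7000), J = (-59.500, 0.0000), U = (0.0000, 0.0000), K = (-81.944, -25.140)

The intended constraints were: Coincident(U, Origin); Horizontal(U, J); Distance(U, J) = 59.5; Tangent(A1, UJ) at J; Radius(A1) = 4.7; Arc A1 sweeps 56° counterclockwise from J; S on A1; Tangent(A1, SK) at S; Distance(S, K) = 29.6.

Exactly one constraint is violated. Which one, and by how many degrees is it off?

Tangent(A1, SK) at S — off by 4.80°.

U = (0.00, 0.00) ✓; U.y = 0.00, J.y = 0.00 ✓; |UJ| = 59.50 ✓; ∠(PJ, JU) = 90.00° ✓; |PJ| = 4.700 ✓; bearing(P→S) − bearing(P→J) = 56.00° ✓; |PS| = 4.700 ✓; ∠(PS, SK) = 94.80° ✗; |SK| = 29.60 ✓.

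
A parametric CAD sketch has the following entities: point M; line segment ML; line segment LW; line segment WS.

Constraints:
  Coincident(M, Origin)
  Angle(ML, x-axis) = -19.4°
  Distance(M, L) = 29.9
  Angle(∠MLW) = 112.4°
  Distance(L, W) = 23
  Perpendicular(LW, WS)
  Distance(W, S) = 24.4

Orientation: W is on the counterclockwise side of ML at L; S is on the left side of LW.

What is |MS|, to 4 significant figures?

34.55

M is at the origin; ML runs at -19.4° with length 29.9, so L = 29.9·(cos -19.4°, sin -19.4°) = (28.20, -9.932). ∠MLW = 112.4°, so LW runs at -19.4° + (180° − 112.4°) = 48.20° from the x-axis; with |LW| = 23.0, W = L + 23.0·(cos 48.20°, sin 48.20°) = (43.53, 7.214). LW ⟂ WS; with |WS| = 24.4 on the left of LW, S = W + 24.4·(-0.7455, 0.6665) = (25.34, 23.48). Then |MS| = |S − M| = 34.55.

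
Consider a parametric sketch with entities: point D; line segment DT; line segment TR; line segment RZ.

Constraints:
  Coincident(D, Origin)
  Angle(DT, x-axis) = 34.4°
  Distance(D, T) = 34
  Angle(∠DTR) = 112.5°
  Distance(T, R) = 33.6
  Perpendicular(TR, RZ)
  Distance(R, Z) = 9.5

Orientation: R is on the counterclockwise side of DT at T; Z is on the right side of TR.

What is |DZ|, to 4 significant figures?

62.02

D is at the origin; DT runs at 34.4° with length 34.0, so T = 34.0·(cos 34.4°, sin 34.4°) = (28.05, 19.21). ∠DTR = 112.5°, so TR runs at 34.4° + (180° − 112.5°) = 101.9° from the x-axis; with |TR| = 33.6, R = T + 33.6·(cos 101.9°, sin 101.9°) = (21.13, 52.09). TR ⟂ RZ; with |RZ| = 9.5 on the right of TR, Z = R + 9.5·(0.9785, 0.2062) = (30.42, 54.05). Then |DZ| = |Z − D| = 62.02.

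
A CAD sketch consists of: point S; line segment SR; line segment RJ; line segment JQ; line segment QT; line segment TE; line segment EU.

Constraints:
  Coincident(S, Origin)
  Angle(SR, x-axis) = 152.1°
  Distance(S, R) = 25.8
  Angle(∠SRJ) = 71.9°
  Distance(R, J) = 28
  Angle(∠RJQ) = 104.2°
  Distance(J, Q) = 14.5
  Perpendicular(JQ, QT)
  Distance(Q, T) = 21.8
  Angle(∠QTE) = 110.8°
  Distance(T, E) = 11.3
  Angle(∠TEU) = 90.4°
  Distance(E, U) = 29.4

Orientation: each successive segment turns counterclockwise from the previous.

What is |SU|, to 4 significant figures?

37.18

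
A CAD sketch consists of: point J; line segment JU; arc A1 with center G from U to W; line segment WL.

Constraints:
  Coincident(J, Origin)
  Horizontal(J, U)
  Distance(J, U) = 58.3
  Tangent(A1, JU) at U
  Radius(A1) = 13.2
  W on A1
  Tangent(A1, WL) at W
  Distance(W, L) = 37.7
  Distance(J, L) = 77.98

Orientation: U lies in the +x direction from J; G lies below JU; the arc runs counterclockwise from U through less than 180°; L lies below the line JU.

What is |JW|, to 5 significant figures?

48.836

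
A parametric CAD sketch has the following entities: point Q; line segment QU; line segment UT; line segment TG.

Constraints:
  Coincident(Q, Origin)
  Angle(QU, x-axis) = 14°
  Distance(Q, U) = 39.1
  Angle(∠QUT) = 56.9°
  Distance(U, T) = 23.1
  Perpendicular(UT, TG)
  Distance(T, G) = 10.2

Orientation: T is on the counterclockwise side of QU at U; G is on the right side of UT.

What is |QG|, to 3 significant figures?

43.0

∠QUT = 56.9°, so UT runs at 14.0° + (180° − 56.9°) = 137° from the x-axis; with |UT| = 23.1, T = U + 23.1·(cos 137°, sin 137°) = (21.0, 25.2). UT is perpendicular to TG; with |TG| = 10.2 on the right of UT, G = T + 10.2·(0.681, 0.733) = (28.0, 32.7). Then |QG| = |G − Q| = 43.0.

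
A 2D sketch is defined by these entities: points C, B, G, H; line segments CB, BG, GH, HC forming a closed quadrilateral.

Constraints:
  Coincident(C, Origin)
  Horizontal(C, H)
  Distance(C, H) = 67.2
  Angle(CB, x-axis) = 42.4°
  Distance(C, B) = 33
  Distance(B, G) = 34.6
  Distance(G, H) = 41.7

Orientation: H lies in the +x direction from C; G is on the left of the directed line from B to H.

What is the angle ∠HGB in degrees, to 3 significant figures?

77.9°

C is at the origin; C and H share the same y with |CH| = 67.2 and H in +x, so H = (67.2, 0). CB runs at 42.4° with |CB| = 33.0, so B = (24.4, 22.3). G is determined by |BG| = 34.6 and |GH| = 41.7 together: it lies at the intersection of circle(B, 34.6) and circle(H, 41.7). With |BH| = 48.3, the foot of the radical line on BH is 18.5 from B and the perpendicular offset is √(34.6² − 18.5²) = 29.2. Taking the left-of-BH solution: G = (54.3, 39.6).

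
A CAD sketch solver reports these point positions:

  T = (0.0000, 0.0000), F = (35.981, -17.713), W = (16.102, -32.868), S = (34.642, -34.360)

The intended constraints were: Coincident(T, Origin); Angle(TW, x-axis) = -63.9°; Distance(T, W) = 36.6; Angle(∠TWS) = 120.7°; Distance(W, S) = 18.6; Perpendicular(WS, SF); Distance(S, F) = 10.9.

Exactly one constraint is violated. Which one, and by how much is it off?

Distance(S, F) = 10.9 — off by 5.80.

T = (0.00, 0.00) ✓; TW at -63.90° ✓; |TW| = 36.60 ✓; ∠TWS = 120.7° ✓; |WS| = 18.60 ✓; ∠(WS, SF) = 90.00° ✓; |SF| = 16.70 ✗.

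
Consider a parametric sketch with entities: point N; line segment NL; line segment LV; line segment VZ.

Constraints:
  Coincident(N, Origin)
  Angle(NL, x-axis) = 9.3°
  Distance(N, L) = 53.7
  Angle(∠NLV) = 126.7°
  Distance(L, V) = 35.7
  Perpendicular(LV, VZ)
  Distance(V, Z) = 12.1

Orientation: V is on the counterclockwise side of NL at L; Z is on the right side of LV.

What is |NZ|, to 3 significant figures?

87.4

N is at the origin; NL runs at 9.3° with length 53.7, so L = 53.7·(cos 9.3°, sin 9.3°) = (53.0, 8.68). ∠NLV = 126.7°, so LV runs at 9.3° + (180° − 126.7°) = 62.6° from the x-axis; with |LV| = 35.7, V = L + 35.7·(cos 62.6°, sin 62.6°) = (69.4, 40.4). LV ⟂ VZ; with |VZ| = 12.1 on the right of LV, Z = V + 12.1·(0.888, -0.460) = (80.2, 34.8). Then |NZ| = |Z − N| = 87.4.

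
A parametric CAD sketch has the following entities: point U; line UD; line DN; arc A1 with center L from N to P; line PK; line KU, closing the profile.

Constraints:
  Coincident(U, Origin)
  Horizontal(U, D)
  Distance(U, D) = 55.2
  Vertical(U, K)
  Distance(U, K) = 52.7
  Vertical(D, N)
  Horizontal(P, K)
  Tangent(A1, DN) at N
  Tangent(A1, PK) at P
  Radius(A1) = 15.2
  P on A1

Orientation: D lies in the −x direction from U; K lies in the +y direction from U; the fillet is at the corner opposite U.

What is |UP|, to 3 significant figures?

66.2

U is at the origin; U and D share the same y with |UD| = 55.2 and D on the −x side, so D = (-55.2, 0.00). U and K share the same x with |UK| = 52.7 and K on the +y side, so K = (0.00, 52.7). The virtual corner opposite U is at (-55.2, 52.7). Since A1 is tangent to DN there, LN ⟂ DN and since A1 is tangent to PK there, LP ⟂ PK, with radius 15.2, so the center L sits 15.2 in from both sides at L = (-40.0, 37.5). That places the tangent points at N = (-55.2, 37.5) on DN and P = (-40.0, 52.7) on PK. Then |UP| = |P − U| = 66.2.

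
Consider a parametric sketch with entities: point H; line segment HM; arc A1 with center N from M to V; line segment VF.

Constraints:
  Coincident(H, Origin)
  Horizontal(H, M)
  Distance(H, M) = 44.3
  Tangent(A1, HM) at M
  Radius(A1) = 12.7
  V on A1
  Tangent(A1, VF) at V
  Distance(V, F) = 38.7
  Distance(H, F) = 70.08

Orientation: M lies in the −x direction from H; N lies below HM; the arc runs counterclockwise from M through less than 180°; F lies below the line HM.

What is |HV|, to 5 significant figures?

58.784

Checks: |NV| = 12.70 ✓; ∠(NV, VF) = 90.00° ✓; |VF| = 38.70 ✓; |HF| = 70.08 ✓.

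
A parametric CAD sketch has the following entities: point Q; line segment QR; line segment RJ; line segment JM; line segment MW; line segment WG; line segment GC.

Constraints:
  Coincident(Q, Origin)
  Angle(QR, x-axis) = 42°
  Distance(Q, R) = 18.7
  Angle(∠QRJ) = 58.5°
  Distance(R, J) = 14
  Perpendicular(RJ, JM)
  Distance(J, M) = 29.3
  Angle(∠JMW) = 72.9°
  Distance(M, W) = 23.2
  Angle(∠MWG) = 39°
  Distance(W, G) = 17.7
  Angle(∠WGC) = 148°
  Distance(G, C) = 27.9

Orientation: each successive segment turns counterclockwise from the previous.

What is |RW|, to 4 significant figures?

23.92

Q is at the origin; QR runs at 42.0° with length 18.7, so R = (13.90, 12.51). ∠QRJ = 58.5° gives RJ at 163.5° from the x-axis; with |RJ| = 14.0, J = (0.4733, 16.49). The perpendicularity gives JM at right angles to RJ, so JM runs at -106.5°; with |JM| = 29.3, M = (-7.848, -11.60). ∠JMW = 72.9° gives MW at 0.6000° from the x-axis; with |MW| = 23.2, W = (15.35, -11.36). Then |RW| = |W − R| = 23.92.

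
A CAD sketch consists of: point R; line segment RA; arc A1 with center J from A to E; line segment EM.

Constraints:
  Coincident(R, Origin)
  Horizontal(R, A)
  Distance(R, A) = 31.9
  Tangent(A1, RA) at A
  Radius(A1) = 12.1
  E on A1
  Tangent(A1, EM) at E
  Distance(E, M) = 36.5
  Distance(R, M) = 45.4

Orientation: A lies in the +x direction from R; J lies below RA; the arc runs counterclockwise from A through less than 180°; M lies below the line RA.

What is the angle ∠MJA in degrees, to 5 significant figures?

146.42°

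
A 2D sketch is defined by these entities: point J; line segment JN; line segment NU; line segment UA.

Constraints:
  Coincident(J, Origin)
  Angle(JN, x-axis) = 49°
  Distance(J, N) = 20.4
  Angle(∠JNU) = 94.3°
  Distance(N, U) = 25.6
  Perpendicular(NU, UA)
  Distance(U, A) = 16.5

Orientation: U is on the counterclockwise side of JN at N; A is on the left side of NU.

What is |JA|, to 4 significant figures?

27.40

J is at the origin; JN runs at 49.0° with length 20.4, so N = 20.4·(cos 49.0°, sin 49.0°) = (13.38, 15.40). ∠JNU = 94.3°, so NU runs at 49.0° + (180° − 94.3°) = 134.7° from the x-axis; with |NU| = 25.6, U = N + 25.6·(cos 134.7°, sin 134.7°) = (-4.623, 33.59). The perpendicularity gives UA at right angles to NU; with |UA| = 16.5 on the left of NU, A = U + 16.5·(-0.7108, -0.7034) = (-16.35, 21.99). Then |JA| = |A − J| = 27.40.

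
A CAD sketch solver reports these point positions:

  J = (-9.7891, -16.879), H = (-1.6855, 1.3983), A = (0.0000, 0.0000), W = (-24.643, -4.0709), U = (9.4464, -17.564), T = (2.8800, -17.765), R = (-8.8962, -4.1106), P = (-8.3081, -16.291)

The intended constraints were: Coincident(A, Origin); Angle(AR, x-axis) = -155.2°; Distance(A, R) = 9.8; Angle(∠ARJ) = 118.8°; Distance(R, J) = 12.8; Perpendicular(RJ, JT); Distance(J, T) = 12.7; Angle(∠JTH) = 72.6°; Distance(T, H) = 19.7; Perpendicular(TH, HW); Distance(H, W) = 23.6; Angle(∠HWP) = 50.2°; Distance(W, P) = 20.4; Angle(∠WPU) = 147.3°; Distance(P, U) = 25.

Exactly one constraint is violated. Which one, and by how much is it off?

Distance(P, U) = 25 — off by 7.20.

A = (0.00, 0.00) ✓; AR at -155.2° ✓; |AR| = 9.800 ✓; ∠ARJ = 118.8° ✓; |RJ| = 12.80 ✓; ∠(RJ, JT) = 90.00° ✓; |JT| = 12.70 ✓; ∠JTH = 72.60° ✓; |TH| = 19.70 ✓; ∠(TH, HW) = 90.00° ✓; |HW| = 23.60 ✓; ∠HWP = 50.20° ✓; |WP| = 20.40 ✓; ∠WPU = 147.3° ✓; |PU| = 17.80 ✗.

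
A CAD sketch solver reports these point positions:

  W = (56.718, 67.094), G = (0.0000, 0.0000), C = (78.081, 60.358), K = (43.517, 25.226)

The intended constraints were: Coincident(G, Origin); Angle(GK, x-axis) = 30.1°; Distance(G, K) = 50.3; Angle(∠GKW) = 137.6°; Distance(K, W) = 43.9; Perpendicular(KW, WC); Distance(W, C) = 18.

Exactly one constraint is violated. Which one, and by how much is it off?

Distance(W, C) = 18 — off by 4.40.

G = (0.00, 0.00) ✓; GK at 30.10° ✓; |GK| = 50.30 ✓; ∠GKW = 137.6° ✓; |KW| = 43.90 ✓; ∠(KW, WC) = 90.00° ✓; |WC| = 22.40 ✗.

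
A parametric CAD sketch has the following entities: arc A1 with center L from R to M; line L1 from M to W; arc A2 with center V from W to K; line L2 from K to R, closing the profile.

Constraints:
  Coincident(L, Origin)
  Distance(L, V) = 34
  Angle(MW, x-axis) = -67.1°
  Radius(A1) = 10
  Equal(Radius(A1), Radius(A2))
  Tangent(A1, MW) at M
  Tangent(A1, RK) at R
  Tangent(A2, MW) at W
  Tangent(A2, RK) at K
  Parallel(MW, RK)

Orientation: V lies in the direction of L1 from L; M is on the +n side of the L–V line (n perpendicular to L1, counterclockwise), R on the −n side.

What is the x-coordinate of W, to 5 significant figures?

22.442

Tangency of A1 to both parallel lines with radius 10.0 puts M and R at L ± 10.0·n: M = (9.2119, 3.8912), R = (-9.2119, -3.8912). Equal radii place W and K the same way about V: W = V + 10.0·n = (22.442, -27.429), K = V − 10.0·n = (4.0184, -35.212). So W.x = 22.442.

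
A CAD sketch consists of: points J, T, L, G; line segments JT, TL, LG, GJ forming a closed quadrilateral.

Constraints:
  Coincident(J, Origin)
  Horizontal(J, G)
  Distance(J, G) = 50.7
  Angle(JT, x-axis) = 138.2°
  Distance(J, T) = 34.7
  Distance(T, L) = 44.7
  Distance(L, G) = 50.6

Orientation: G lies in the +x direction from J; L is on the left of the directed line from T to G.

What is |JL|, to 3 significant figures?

40.8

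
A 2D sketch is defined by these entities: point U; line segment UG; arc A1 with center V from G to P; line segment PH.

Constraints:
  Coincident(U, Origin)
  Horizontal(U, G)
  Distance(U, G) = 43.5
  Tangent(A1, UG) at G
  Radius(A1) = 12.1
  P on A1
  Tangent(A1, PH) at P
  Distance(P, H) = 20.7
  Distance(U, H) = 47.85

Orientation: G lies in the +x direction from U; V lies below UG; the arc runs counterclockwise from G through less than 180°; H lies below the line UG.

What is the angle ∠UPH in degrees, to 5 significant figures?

119.22°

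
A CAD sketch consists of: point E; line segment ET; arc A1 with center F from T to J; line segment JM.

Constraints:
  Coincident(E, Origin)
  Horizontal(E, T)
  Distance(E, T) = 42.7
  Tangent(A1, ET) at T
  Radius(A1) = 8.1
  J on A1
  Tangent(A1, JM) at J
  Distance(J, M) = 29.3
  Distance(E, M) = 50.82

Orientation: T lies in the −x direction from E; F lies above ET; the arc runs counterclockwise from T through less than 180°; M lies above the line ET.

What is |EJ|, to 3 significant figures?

35.5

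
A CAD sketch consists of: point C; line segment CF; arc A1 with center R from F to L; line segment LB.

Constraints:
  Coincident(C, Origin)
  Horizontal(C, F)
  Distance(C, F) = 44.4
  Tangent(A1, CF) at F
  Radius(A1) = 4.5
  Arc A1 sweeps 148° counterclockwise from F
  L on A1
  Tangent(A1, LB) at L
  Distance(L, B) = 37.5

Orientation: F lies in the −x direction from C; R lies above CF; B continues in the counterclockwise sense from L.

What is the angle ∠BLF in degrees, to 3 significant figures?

106°

C is at the origin; CF is horizontal with |CF| = 44.4 and F on the −x side, so F = (-44.4, 0.00). Tangency of A1 to CF means the radius RF is perpendicular to CF, so R = F + (0, 4.5) = (-44.4, 4.50). On A1, F sits at bearing -90° from R; a 148° counterclockwise sweep puts L at bearing 58°, so L = R + 4.5·(cos 58°, sin 58°) = (-42.0, 8.32). Since A1 is tangent to LB there, RL ⟂ LB, so LB runs along (−sin 58°, cos 58°); with |LB| = 37.5, B = (-73.8, 28.2). Then cos ∠BLF = LB·LF / (|LB||LF|), giving 106°.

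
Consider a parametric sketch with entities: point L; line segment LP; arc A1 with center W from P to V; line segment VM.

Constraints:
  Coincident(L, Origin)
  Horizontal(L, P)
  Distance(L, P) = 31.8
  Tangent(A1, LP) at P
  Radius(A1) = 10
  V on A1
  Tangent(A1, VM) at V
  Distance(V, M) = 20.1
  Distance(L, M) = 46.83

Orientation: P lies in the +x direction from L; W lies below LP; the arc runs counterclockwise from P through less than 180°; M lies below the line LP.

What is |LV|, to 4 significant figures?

27.84

Checks: |WV| = 10.00 ✓; ∠(WV, VM) = 90.00° ✓; |VM| = 20.10 ✓; |LM| = 46.83 ✓.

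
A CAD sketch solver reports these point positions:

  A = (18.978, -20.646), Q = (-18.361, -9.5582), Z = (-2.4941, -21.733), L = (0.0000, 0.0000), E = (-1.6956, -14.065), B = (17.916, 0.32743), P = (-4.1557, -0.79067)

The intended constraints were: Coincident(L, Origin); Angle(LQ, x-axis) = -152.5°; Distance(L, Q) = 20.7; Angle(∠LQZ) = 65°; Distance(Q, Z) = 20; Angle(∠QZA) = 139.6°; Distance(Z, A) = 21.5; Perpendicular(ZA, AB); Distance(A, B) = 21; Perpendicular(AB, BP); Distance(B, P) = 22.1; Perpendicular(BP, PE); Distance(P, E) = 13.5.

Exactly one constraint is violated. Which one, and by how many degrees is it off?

Perpendicular(BP, PE) — off by 7.60°.

L = (0.00, 0.00) ✓; LQ at -152.5° ✓; |LQ| = 20.70 ✓; ∠LQZ = 65.00° ✓; |QZ| = 20.00 ✓; ∠QZA = 139.6° ✓; |ZA| = 21.50 ✓; ∠(ZA, AB) = 90.00° ✓; |AB| = 21.00 ✓; ∠(AB, BP) = 90.00° ✓; |BP| = 22.10 ✓; ∠(BP, PE) = 97.60° ✗; |PE| = 13.50 ✓.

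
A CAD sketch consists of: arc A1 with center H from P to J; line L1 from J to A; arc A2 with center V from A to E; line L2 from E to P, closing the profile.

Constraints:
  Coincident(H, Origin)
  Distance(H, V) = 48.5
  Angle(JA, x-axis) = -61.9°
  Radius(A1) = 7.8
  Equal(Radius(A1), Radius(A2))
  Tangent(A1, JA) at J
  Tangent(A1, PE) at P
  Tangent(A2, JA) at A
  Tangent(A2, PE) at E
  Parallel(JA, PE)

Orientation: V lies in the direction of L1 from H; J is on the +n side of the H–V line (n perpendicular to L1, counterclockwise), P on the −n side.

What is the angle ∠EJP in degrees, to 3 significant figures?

72.2°

Tangency of A1 to both parallel lines with radius 7.8 puts J and P at H ± 7.8·n: J = (6.88, 3.67), P = (-6.88, -3.67). Equal radii place A and E the same way about V: A = V + 7.8·n = (29.7, -39.1), E = V − 7.8·n = (16.0, -46.5). Then cos ∠EJP = JE·JP / (|JE||JP|), giving 72.2°.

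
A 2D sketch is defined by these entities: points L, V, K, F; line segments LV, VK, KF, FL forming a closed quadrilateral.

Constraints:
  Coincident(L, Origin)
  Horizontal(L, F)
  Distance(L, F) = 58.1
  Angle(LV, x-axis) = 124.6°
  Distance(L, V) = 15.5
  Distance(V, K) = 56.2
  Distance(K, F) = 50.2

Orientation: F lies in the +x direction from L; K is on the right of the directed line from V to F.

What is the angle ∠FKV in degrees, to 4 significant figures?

79.38°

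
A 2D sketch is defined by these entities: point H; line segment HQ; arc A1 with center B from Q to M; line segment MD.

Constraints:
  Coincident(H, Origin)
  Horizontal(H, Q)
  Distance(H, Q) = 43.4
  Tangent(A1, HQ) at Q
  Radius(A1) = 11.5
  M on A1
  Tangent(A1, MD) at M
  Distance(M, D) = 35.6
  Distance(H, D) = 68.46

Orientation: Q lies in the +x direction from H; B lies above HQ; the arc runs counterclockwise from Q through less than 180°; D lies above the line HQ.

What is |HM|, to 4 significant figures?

56.37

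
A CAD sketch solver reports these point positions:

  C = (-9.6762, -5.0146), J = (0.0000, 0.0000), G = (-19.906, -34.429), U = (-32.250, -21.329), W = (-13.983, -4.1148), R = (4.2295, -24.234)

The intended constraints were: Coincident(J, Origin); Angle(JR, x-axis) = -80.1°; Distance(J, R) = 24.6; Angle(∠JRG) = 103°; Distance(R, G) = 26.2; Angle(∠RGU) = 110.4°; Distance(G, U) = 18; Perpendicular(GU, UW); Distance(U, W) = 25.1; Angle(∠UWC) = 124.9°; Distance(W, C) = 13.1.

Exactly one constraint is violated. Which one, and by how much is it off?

Distance(W, C) = 13.1 — off by 8.70.

J = (0.00, 0.00) ✓; JR at -80.10° ✓; |JR| = 24.60 ✓; ∠JRG = 103.0° ✓; |RG| = 26.20 ✓; ∠RGU = 110.4° ✓; |GU| = 18.00 ✓; ∠(GU, UW) = 90.00° ✓; |UW| = 25.10 ✓; ∠UWC = 124.9° ✓; |WC| = 4.400 ✗.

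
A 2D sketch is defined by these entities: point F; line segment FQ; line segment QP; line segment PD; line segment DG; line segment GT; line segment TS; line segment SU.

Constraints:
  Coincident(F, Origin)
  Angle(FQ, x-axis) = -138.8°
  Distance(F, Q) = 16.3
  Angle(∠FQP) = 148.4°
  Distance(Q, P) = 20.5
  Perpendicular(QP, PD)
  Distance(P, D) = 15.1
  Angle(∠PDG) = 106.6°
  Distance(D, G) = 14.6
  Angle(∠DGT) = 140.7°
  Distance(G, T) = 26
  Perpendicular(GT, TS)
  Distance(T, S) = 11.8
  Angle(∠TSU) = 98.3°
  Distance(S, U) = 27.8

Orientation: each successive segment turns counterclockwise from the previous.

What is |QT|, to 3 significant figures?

19.8

F is at the origin; FQ runs at -138.8° with length 16.3, so Q = (-12.3, -10.7). ∠FQP = 148.4° gives QP at -107° from the x-axis; with |QP| = 20.5, P = (-18.3, -30.3). QP ⟂ PD, so PD runs at -17.2°; with |PD| = 15.1, D = (-3.90, -34.8). ∠PDG = 106.6° gives DG at 56.2° from the x-axis; with |DG| = 14.6, G = (4.22, -22.7). ∠DGT = 140.7° gives GT at 95.5° from the x-axis; with |GT| = 26.0, T = (1.73, 3.23). Then |QT| = |T − Q| = 19.8.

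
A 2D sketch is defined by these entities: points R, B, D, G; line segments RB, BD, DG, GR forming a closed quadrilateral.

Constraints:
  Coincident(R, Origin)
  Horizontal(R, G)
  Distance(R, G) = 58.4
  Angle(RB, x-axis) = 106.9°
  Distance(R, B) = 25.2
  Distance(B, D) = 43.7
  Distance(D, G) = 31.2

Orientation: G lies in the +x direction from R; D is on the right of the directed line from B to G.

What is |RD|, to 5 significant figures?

27.422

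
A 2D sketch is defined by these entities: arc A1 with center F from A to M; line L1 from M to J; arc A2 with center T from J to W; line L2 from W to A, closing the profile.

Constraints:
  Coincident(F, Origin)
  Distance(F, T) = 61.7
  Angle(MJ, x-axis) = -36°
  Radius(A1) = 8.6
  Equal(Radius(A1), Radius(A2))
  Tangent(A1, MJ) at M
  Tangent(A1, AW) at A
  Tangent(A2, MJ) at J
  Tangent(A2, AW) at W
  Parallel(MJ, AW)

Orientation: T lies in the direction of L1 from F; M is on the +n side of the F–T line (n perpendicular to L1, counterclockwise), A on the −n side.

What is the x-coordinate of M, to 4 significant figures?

5.055

The slot axis is L1's direction at -36.0°, so u = (cos -36.0°, sin -36.0°) = (0.8090, -0.5878) and n = (−sin -36.0°, cos -36.0°) = (0.5878, 0.8090). F is at the origin and T lies 61.7 along u from F, so T = 61.7·u = (49.92, -36.27). Tangency of A1 to both parallel lines with radius 8.6 puts M and A at F ± 8.6·n: M = (5.055, 6.958), A = (-5.055, -6.958). So M.x = 5.055.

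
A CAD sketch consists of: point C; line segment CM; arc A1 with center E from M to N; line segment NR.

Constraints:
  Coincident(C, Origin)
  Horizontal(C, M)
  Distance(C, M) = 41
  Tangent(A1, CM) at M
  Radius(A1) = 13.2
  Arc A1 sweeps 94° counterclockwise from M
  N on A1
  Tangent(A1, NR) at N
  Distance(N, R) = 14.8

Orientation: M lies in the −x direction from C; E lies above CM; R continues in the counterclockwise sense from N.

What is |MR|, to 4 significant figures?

31.33

On A1, M sits at bearing -90° from E; a 94° counterclockwise sweep puts N at bearing 4°, so N = E + 13.2·(cos 4°, sin 4°) = (-27.83, 14.12). Tangency of A1 to NR means the radius EN is perpendicular to NR, so NR runs along (−sin 4°, cos 4°); with |NR| = 14.8, R = (-28.86, 28.88). Then |MR| = |R − M| = 31.33.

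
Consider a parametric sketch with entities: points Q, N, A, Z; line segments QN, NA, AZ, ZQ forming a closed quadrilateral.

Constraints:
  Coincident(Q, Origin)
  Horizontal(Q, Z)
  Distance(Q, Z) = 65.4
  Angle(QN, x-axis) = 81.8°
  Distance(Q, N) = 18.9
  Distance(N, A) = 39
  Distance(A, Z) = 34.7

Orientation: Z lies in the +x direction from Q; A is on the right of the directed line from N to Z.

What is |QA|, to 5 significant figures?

32.423

Checks: QN at 81.80° ✓; |NA| = 39.00 ✓; |AZ| = 34.70 ✓.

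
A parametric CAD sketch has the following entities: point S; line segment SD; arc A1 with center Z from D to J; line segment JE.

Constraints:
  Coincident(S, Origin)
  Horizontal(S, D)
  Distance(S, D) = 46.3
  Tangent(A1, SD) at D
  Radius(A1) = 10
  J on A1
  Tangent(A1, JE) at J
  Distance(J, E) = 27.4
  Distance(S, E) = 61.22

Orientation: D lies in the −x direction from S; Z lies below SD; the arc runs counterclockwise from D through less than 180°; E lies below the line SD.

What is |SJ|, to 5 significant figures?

57.317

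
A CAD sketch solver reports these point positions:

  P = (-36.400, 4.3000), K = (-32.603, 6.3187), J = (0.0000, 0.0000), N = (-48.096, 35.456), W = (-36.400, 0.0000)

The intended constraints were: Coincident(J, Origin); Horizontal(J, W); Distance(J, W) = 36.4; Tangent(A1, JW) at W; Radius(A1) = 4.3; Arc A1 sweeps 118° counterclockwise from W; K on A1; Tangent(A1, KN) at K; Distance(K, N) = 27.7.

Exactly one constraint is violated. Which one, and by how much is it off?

Distance(K, N) = 27.7 — off by 5.30.

J = (0.00, 0.00) ✓; J.y = 0.00, W.y = 0.00 ✓; |JW| = 36.40 ✓; ∠(PW, WJ) = 90.00° ✓; |PW| = 4.300 ✓; bearing(P→K) − bearing(P→W) = 118.0° ✓; |PK| = 4.300 ✓; ∠(PK, KN) = 90.00° ✓; |KN| = 33.00 ✗.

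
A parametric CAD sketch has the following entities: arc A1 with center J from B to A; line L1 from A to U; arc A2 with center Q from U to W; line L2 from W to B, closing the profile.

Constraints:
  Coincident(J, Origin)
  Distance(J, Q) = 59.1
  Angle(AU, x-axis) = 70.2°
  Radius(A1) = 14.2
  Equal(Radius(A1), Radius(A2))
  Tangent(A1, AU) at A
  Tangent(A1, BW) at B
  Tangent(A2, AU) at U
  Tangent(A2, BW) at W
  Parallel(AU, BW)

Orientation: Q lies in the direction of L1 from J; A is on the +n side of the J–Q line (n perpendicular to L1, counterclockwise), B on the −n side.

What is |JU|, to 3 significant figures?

60.8

The slot axis is L1's direction at 70.2°, so u = (cos 70.2°, sin 70.2°) = (0.339, 0.941) and n = (−sin 70.2°, cos 70.2°) = (-0.941, 0.339). J is at the origin and Q lies 59.1 along u from J, so Q = 59.1·u = (20.0, 55.6). Tangency of A1 to both parallel lines with radius 14.2 puts A and B at J ± 14.2·n: A = (-13.4, 4.81), B = (13.4, -4.81). Equal radii place U and W the same way about Q: U = Q + 14.2·n = (6.66, 60.4), W = Q − 14.2·n = (33.4, 50.8). Then |JU| = |U − J| = 60.8.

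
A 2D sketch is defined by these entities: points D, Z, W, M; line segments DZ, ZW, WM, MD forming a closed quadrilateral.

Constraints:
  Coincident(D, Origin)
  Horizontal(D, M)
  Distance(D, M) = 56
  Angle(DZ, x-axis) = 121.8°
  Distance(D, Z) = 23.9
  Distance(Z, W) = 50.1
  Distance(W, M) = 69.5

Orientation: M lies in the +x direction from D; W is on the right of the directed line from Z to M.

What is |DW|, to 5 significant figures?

30.275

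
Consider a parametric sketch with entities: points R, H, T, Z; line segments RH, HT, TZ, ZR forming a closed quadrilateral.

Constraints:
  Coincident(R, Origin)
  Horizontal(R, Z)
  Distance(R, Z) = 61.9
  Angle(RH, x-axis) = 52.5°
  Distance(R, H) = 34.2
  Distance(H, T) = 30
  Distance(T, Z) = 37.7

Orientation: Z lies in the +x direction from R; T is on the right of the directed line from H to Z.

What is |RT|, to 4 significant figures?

24.44

Checks: |HT| = 30.00 ✓; |TZ| = 37.70 ✓.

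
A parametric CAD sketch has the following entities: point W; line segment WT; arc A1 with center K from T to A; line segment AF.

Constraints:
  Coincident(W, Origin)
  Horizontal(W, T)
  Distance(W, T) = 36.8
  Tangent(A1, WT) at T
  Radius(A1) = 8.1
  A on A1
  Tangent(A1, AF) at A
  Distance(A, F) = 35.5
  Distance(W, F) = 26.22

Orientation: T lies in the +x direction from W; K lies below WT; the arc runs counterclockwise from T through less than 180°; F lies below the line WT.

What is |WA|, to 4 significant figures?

31.46

Checks: ∠(KT, TW) = 90.00° ✓; |KT| = 8.100 ✓; |KA| = 8.100 ✓; ∠(KA, AF) = 90.00° ✓; |AF| = 35.50 ✓; |WF| = 26.22 ✓.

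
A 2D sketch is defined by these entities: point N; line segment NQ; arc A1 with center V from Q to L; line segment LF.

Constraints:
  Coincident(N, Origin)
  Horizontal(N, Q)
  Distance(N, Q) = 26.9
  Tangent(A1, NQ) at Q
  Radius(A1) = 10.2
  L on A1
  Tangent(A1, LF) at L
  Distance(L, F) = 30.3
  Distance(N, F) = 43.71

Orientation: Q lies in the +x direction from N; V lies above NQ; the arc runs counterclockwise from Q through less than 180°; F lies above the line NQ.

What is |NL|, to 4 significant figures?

38.65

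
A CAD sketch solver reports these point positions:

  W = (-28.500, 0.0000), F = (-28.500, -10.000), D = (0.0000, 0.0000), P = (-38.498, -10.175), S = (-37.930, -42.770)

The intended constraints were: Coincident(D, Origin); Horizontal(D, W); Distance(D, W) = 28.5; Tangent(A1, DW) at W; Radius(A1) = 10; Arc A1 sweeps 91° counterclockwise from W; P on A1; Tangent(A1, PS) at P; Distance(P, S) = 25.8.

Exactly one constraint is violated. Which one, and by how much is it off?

Distance(P, S) = 25.8 — off by 6.80.

D = (0.00, 0.00) ✓; D.y = 0.00, W.y = 0.00 ✓; |DW| = 28.50 ✓; ∠(FW, WD) = 90.00° ✓; |FW| = 10.00 ✓; bearing(F→P) − bearing(F→W) = 91.00° ✓; |FP| = 10.00 ✓; ∠(FP, PS) = 90.00° ✓; |PS| = 32.60 ✗.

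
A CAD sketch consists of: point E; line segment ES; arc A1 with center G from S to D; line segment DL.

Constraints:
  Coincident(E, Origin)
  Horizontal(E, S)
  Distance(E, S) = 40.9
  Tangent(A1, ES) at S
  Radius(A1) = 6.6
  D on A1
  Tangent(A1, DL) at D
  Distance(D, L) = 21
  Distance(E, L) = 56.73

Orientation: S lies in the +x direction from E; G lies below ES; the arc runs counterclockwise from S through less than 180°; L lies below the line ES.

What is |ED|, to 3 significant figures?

37.7

E is at the origin; E and S share the same y with |ES| = 40.9 and S on the +x side, so S = (40.9, 0.00). Since A1 is tangent to ES there, GS ⟂ ES, so G = S + (0, -6.6) = (40.9, -6.60). Since GD ⟂ DL (tangency), |GL| = √(6.6² + 21.0²) = 22.0 regardless of where D sits on A1. So L lies on both circle(E, 56.73) and circle(G, 22.0); the below-ES intersection is L = (50.1, -26.6). D is the foot of the tangent from L: D = (36.0, -11.0).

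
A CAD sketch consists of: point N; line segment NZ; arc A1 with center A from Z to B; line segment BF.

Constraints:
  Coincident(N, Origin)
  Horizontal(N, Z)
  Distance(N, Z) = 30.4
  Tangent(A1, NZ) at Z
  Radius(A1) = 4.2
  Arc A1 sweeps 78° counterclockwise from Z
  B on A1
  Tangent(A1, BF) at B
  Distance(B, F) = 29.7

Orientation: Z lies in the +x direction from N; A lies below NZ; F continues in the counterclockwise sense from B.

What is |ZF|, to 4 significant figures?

33.97

N is at the origin; N and Z share the same y with |NZ| = 30.4 and Z on the +x side, so Z = (30.40, 0.000). The tangent condition forces AZ to be normal to NZ, so A = Z + (0, -4.2) = (30.40, -4.200). On A1, Z sits at bearing 90° from A; a 78° counterclockwise sweep puts B at bearing 168°, so B = A + 4.2·(cos 168°, sin 168°) = (26.29, -3.327). Tangency of A1 to BF means the radius AB is perpendicular to BF, so BF runs along (−sin 168°, cos 168°); with |BF| = 29.7, F = (20.12, -32.38). Then |ZF| = |F − Z| = 33.97.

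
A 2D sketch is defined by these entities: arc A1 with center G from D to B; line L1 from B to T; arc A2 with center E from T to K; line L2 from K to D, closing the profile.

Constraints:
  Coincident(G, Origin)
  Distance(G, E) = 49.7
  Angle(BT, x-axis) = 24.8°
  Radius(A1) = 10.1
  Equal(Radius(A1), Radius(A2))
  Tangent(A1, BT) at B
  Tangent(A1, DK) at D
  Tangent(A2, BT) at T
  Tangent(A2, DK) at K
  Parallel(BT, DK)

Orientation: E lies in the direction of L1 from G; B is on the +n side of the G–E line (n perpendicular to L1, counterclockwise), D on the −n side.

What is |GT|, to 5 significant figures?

50.716

Tangency of A1 to both parallel lines with radius 10.1 puts B and D at G ± 10.1·n: B = (-4.2365, 9.1686), D = (4.2365, -9.1686). Equal radii place T and K the same way about E: T = E + 10.1·n = (40.880, 30.015), K = E − 10.1·n = (49.353, 11.678). Then |GT| = |T − G| = 50.716.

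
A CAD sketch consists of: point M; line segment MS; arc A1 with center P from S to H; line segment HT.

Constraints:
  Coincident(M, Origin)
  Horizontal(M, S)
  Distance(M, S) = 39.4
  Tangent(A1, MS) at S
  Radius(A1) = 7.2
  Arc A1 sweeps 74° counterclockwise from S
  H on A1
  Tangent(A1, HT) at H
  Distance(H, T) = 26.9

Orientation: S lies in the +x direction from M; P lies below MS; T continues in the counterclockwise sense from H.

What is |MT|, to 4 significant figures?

39.92

M is at the origin; M and S share the same y with |MS| = 39.4 and S on the +x side, so S = (39.40, 0.000). The tangent condition forces PS to be normal to MS, so P = S + (0, -7.2) = (39.40, -7.200). On A1, S sits at bearing 90° from P; a 74° counterclockwise sweep puts H at bearing 164°, so H = P + 7.2·(cos 164°, sin 164°) = (32.48, -5.215). Since A1 is tangent to HT there, PH ⟂ HT, so HT runs along (−sin 164°, cos 164°); with |HT| = 26.9, T = (25.06, -31.07). Then |MT| = |T − M| = 39.92.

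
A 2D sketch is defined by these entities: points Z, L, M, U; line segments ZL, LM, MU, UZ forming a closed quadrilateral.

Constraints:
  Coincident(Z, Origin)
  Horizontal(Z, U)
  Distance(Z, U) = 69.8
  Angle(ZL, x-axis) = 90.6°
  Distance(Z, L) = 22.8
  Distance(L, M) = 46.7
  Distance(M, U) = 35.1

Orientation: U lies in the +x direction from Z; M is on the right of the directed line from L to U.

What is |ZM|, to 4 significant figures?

36.21

Checks: |LM| = 46.70 ✓; |MU| = 35.10 ✓.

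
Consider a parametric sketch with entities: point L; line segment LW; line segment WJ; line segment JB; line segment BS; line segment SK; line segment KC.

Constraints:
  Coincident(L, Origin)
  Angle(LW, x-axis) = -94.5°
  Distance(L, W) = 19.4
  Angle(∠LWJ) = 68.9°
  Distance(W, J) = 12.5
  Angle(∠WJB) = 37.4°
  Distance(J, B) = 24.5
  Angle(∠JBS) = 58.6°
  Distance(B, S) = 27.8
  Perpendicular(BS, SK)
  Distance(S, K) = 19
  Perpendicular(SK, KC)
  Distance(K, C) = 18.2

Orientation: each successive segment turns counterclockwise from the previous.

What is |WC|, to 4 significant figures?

11.43

The perpendicularity gives SK at right angles to BS, so SK runs at 10.60°; with |SK| = 19.0, K = (11.34, -30.90). The perpendicularity gives KC at right angles to SK, so KC runs at 100.6°; with |KC| = 18.2, C = (7.995, -13.01). Then |WC| = |C − W| = 11.43.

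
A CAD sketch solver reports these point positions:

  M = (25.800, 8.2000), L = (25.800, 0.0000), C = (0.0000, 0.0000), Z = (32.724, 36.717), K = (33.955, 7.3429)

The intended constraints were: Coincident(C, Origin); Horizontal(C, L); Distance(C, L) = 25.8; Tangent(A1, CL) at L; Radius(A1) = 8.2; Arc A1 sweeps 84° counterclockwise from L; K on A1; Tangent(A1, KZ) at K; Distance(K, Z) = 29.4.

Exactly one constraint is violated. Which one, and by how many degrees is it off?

Tangent(A1, KZ) at K — off by 8.40°.

C = (0.00, 0.00) ✓; C.y = 0.00, L.y = 0.00 ✓; |CL| = 25.80 ✓; ∠(ML, LC) = 90.00° ✓; |ML| = 8.200 ✓; bearing(M→K) − bearing(M→L) = 84.00° ✓; |MK| = 8.200 ✓; ∠(MK, KZ) = 81.60° ✗; |KZ| = 29.40 ✓.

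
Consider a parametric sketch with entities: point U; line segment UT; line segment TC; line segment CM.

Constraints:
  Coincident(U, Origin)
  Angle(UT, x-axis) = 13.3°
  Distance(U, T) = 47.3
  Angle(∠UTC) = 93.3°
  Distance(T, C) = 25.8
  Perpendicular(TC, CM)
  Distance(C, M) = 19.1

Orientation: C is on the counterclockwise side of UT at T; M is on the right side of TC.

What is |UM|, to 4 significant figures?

72.19

U is at the origin; UT runs at 13.3° with length 47.3, so T = 47.3·(cos 13.3°, sin 13.3°) = (46.03, 10.88). ∠UTC = 93.3°, so TC runs at 13.3° + (180° − 93.3°) = 100.0° from the x-axis; with |TC| = 25.8, C = T + 25.8·(cos 100.0°, sin 100.0°) = (41.55, 36.29). TC ⟂ CM; with |CM| = 19.1 on the right of TC, M = C + 19.1·(0.9848, 0.1736) = (60.36, 39.61). Then |UM| = |M − U| = 72.19.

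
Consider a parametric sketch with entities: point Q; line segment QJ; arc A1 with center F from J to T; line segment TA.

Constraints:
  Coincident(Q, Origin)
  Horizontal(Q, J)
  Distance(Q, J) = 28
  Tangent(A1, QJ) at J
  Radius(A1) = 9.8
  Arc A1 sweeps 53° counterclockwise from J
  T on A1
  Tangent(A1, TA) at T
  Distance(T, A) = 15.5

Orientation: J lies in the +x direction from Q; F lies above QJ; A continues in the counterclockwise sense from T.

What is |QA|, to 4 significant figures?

48.00

Q is at the origin; QJ is horizontal with |QJ| = 28.0 and J on the +x side, so J = (28.00, 0.000). Since A1 is tangent to QJ there, FJ ⟂ QJ, so F = J + (0, 9.8) = (28.00, 9.800). On A1, J sits at bearing -90° from F; a 53° counterclockwise sweep puts T at bearing -37°, so T = F + 9.8·(cos -37°, sin -37°) = (35.83, 3.902). Tangency of A1 to TA means the radius FT is perpendicular to TA, so TA runs along (−sin -37°, cos -37°); with |TA| = 15.5, A = (45.15, 16.28). Then |QA| = |A − Q| = 48.00.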